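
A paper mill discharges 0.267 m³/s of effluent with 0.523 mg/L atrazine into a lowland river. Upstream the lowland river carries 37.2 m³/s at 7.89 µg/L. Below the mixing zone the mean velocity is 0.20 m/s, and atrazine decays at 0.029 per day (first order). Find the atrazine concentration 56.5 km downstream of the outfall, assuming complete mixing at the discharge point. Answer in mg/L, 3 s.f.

0.0105 mg/L

7.89 µg/L = 0.00789 mg/L.
After complete mixing, C₀ = (0.267·0.523 + 37.2·0.00789) / 37.47 = 0.01156 mg/L.
Travel time t = 5.65e+04 m / 0.20 m/s = 2.825e+05 s = 3.27 d.
C = 0.01156·exp(−0.029·3.27) = 0.01156·0.9095 = 0.01051 mg/L.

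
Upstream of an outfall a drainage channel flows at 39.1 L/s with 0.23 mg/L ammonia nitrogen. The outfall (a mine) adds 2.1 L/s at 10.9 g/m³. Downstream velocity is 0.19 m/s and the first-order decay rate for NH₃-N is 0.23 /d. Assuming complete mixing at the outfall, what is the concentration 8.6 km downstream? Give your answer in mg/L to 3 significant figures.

0.686 mg/L

2.1 L/s = 0.0021 m³/s.
39.1 L/s = 0.0391 m³/s.
After complete mixing, C₀ = (0.0021·10.9 + 0.0391·0.23) / 0.0412 = 0.7739 mg/L.
Travel time t = 8600 m / 0.19 m/s = 4.526e+04 s = 0.5239 d.
C = 0.7739·exp(−0.23·0.5239) = 0.7739·0.8865 = 0.686 mg/L.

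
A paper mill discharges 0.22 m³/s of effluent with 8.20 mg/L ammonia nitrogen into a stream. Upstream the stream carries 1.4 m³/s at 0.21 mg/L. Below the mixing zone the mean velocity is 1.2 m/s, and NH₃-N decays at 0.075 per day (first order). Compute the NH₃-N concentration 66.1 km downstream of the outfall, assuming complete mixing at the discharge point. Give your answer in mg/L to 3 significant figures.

1.23 mg/L

After complete mixing, C₀ = (0.22·8.2 + 1.4·0.21) / 1.62 = 1.295 mg/L.
Travel time t = 6.61e+04 m / 1.2 m/s = 5.508e+04 s = 0.6375 d.
C = 1.295·exp(−0.075·0.6375) = 1.295·0.9533 = 1.235 mg/L.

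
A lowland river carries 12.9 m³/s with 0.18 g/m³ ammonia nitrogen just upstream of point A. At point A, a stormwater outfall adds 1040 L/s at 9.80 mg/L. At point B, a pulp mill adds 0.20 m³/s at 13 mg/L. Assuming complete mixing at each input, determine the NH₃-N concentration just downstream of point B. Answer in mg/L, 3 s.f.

1040 L/s = 1.04 m³/s.
After input A: C = (12.9·0.18 + 1.04·9.8) / 13.94 = 0.8977 mg/L.
After input B: C = (13.94·0.8977 + 0.2·13) / 14.14 = 1.069 mg/L.

1.07 mg/L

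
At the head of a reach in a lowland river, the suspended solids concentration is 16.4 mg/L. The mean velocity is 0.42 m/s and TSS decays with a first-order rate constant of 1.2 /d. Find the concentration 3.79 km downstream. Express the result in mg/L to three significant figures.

Travel time t = 3.79 km / 0.42 m/s = 3790/0.42 = 9024 s = 0.1044 d.
First-order decay: C = 16.4·exp(−1.2·0.1044) = 16.4·0.8822 = 14.47 mg/L.

14.5 mg/L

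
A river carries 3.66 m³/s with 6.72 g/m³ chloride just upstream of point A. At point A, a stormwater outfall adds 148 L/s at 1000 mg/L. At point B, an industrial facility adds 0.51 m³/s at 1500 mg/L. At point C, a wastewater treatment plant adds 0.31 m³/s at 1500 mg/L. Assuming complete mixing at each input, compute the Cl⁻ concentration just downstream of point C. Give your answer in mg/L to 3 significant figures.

303 mg/L

148 L/s = 0.148 m³/s.
After input A: C = (3.66·6.72 + 0.148·1000) / 3.808 = 45.32 mg/L.
After input B: C = (3.808·45.32 + 0.51·1500) / 4.318 = 217.1 mg/L.
After input C: C = (4.318·217.1 + 0.31·1500) / 4.628 = 303.1 mg/L.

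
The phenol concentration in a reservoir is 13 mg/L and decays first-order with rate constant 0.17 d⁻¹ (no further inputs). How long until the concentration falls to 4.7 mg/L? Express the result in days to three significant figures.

5.98 d

t = ln(C₀/C)/k = ln(13/4.7)/0.17 = 1.017/0.17 = 5.985 d.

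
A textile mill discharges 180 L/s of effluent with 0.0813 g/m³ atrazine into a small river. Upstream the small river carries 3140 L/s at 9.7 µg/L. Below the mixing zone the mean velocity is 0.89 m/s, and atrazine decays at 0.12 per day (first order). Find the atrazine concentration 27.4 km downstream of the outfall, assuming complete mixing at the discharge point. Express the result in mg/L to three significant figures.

180 L/s = 0.18 m³/s.
3140 L/s = 3.14 m³/s.
9.7 µg/L = 0.0097 mg/L.
After complete mixing, C₀ = (0.18·0.0813 + 3.14·0.0097) / 3.32 = 0.01358 mg/L.
Travel time t = 2.74e+04 m / 0.89 m/s = 3.079e+04 s = 0.3563 d.
C = 0.01358·exp(−0.12·0.3563) = 0.01358·0.9581 = 0.01301 mg/L.

0.0130 mg/L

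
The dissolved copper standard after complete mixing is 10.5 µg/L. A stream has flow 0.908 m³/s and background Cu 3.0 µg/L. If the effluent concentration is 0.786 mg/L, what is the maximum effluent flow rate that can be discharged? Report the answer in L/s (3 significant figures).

3.0 µg/L = 0.003 mg/L.
10.5 µg/L = 0.0105 mg/L.
Mass balance at complete mixing: C_std·(Q_w + Q_r) = Q_w·C_e + Q_r·C_b.
Rearranging, Q_w = Q_r·(C_std − C_b)/(C_e − C_std) = 0.908·(0.0105 − 0.003) / (0.786 − 0.0105) = 0.008781 m³/s.
= 8.781 L/s.

8.78 L/s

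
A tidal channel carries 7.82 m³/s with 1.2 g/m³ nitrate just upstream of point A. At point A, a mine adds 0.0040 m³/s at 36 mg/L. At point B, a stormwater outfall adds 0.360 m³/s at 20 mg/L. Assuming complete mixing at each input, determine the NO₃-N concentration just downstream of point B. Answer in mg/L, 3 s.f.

After input A: C = (7.82·1.2 + 0.004·36) / 7.824 = 1.218 mg/L.
After input B: C = (7.824·1.218 + 0.36·20) / 8.184 = 2.044 mg/L.

2.04 mg/L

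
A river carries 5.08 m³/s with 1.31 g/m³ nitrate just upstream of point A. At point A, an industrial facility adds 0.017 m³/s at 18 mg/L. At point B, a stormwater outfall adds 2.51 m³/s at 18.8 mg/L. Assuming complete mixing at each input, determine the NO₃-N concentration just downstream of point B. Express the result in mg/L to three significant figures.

7.12 mg/L

After input A: C = (5.08·1.31 + 0.017·18) / 5.097 = 1.366 mg/L.
After input B: C = (5.097·1.366 + 2.51·18.8) / 7.607 = 7.118 mg/L.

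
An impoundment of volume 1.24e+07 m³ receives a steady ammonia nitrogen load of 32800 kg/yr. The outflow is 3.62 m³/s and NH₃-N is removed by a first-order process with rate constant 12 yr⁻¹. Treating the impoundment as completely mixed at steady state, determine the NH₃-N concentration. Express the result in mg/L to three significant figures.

Outflow Q = 3.62 m³/s × 3.156e+07 s/yr = 1.142e+08 m³/yr.
Steady-state CSTR mass balance: W = Q·C + k·V·C, so C = W/(Q + kV).
Q + kV = 1.142e+08 + 12·1.24e+07 = 2.63e+08 m³/yr.
C = 32800/2.63e+08 = 0.0001247 kg/m³ = 0.1247 mg/L.

0.125 mg/L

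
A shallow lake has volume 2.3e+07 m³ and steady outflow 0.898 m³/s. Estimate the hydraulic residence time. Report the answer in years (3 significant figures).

Q = 0.898 m³/s × 3.156e+07 s/yr = 2.834e+07 m³/yr.
Hydraulic residence time τ = V/Q = 2.3e+07/2.834e+07 = 0.8116 yr.

0.812 yr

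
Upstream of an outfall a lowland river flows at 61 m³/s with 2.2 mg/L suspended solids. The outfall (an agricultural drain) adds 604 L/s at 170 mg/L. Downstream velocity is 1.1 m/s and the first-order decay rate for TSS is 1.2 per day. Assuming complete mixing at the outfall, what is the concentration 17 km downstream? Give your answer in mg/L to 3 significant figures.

604 L/s = 0.604 m³/s.
After complete mixing, C₀ = (0.604·170 + 61·2.2) / 61.6 = 3.845 mg/L.
Travel time t = 1.7e+04 m / 1.1 m/s = 1.545e+04 s = 0.1789 d.
C = 3.845·exp(−1.2·0.1789) = 3.845·0.8068 = 3.102 mg/L.

3.10 mg/L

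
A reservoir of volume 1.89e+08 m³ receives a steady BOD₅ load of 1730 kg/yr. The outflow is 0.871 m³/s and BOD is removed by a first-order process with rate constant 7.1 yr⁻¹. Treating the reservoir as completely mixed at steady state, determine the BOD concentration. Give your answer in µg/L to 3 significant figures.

Outflow Q = 0.871 m³/s × 3.156e+07 s/yr = 2.749e+07 m³/yr.
Steady-state CSTR mass balance: W = Q·C + k·V·C, so C = W/(Q + kV).
Q + kV = 2.749e+07 + 7.1·1.89e+08 = 1.369e+09 m³/yr.
C = 1730/1.369e+09 = 1.263e-06 kg/m³ = 0.001263 mg/L = 1.263 µg/L.

1.26 µg/L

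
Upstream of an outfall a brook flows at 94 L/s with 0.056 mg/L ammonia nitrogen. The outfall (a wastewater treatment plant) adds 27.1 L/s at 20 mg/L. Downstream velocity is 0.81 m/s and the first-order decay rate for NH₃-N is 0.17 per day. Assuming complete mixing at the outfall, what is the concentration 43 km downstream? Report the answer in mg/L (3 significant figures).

27.1 L/s = 0.0271 m³/s.
94 L/s = 0.094 m³/s.
After complete mixing, C₀ = (0.0271·20 + 0.094·0.056) / 0.1211 = 4.519 mg/L.
Travel time t = 4.3e+04 m / 0.81 m/s = 5.309e+04 s = 0.6144 d.
C = 4.519·exp(−0.17·0.6144) = 4.519·0.9008 = 4.071 mg/L.

4.07 mg/L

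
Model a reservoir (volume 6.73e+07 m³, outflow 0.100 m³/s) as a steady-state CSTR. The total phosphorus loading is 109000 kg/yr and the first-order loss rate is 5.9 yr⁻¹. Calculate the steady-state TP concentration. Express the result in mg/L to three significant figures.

0.272 mg/L

Outflow Q = 0.100 m³/s × 3.156e+07 s/yr = 3.156e+06 m³/yr.
Steady-state CSTR mass balance: W = Q·C + k·V·C, so C = W/(Q + kV).
Q + kV = 3.156e+06 + 5.9·6.73e+07 = 4.002e+08 m³/yr.
C = 109000/4.002e+08 = 0.0002723 kg/m³ = 0.2723 mg/L.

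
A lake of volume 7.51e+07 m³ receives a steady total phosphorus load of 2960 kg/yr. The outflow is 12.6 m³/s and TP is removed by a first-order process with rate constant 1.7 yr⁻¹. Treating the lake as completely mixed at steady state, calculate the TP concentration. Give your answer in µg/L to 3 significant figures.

5.63 µg/L

Outflow Q = 12.6 m³/s × 3.156e+07 s/yr = 3.976e+08 m³/yr.
Steady-state CSTR mass balance: W = Q·C + k·V·C, so C = W/(Q + kV).
Q + kV = 3.976e+08 + 1.7·7.51e+07 = 5.253e+08 m³/yr.
C = 2960/5.253e+08 = 5.635e-06 kg/m³ = 0.005635 mg/L = 5.635 µg/L.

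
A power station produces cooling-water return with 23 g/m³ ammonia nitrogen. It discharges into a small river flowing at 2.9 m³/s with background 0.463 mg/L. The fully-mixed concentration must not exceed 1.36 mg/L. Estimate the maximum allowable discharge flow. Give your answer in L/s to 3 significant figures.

Mass balance at complete mixing: C_std·(Q_w + Q_r) = Q_w·C_e + Q_r·C_b.
Rearranging, Q_w = Q_r·(C_std − C_b)/(C_e − C_std) = 2.9·(1.36 − 0.463) / (23 − 1.36) = 0.1202 m³/s.
= 120.2 L/s.

120 L/s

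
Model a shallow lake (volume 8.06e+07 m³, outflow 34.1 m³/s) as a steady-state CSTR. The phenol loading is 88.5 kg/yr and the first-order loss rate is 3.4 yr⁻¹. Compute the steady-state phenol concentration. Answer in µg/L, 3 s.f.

Outflow Q = 34.1 m³/s × 3.156e+07 s/yr = 1.076e+09 m³/yr.
Steady-state CSTR mass balance: W = Q·C + k·V·C, so C = W/(Q + kV).
Q + kV = 1.076e+09 + 3.4·8.06e+07 = 1.35e+09 m³/yr.
C = 88.5/1.35e+09 = 6.555e-08 kg/m³ = 6.555e-05 mg/L = 0.06555 µg/L.

0.0655 µg/L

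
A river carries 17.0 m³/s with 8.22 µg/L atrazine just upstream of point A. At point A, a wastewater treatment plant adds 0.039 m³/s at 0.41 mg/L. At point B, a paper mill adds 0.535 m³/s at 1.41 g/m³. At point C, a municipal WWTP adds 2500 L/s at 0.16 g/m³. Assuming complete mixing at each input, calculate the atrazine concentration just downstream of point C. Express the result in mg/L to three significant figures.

8.22 µg/L = 0.00822 mg/L.
After input A: C = (17·0.00822 + 0.039·0.41) / 17.04 = 0.00914 mg/L.
After input B: C = (17.04·0.00914 + 0.535·1.41) / 17.57 = 0.05179 mg/L.
2500 L/s = 2.5 m³/s.
After input C: C = (17.57·0.05179 + 2.5·0.16) / 20.07 = 0.06526 mg/L.

0.0653 mg/L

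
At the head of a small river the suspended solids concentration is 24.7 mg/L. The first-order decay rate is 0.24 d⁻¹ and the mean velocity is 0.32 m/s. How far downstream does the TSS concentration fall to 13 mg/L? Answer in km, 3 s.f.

From C = C₀·e^(−kt), t = ln(C₀/C)/k = ln(24.7/13)/0.24 = 0.6419/0.24 = 2.674 d.
Distance = v·t = 0.32 m/s × 2.311e+05 s = 7.394e+04 m = 73.94 km.

73.9 km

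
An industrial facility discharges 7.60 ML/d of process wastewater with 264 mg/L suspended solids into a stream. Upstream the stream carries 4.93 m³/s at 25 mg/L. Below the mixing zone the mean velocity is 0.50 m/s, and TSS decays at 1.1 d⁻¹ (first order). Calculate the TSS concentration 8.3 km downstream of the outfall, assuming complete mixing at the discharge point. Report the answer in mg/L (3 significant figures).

7.60 ML/d = 0.08796 m³/s.
After complete mixing, C₀ = (0.08796·264 + 4.93·25) / 5.018 = 29.19 mg/L.
Travel time t = 8300 m / 0.50 m/s = 1.66e+04 s = 0.1921 d.
C = 29.19·exp(−1.1·0.1921) = 29.19·0.8095 = 23.63 mg/L.

23.6 mg/L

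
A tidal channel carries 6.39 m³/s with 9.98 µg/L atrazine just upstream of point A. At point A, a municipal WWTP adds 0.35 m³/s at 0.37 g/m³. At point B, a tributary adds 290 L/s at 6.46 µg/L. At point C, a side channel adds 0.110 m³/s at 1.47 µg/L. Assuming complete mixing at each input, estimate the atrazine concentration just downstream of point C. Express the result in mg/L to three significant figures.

9.98 µg/L = 0.00998 mg/L.
After input A: C = (6.39·0.00998 + 0.35·0.37) / 6.74 = 0.02868 mg/L.
290 L/s = 0.29 m³/s.
6.46 µg/L = 0.00646 mg/L.
After input B: C = (6.74·0.02868 + 0.29·0.00646) / 7.03 = 0.02776 mg/L.
1.47 µg/L = 0.00147 mg/L.
After input C: C = (7.03·0.02776 + 0.11·0.00147) / 7.14 = 0.02735 mg/L.

0.0274 mg/L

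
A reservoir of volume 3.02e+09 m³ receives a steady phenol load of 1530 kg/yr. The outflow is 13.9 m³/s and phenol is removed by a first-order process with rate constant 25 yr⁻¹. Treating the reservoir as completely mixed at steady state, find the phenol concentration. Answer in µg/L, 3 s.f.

Outflow Q = 13.9 m³/s × 3.156e+07 s/yr = 4.387e+08 m³/yr.
Steady-state CSTR mass balance: W = Q·C + k·V·C, so C = W/(Q + kV).
Q + kV = 4.387e+08 + 25·3.02e+09 = 7.594e+10 m³/yr.
C = 1530/7.594e+10 = 2.015e-08 kg/m³ = 2.015e-05 mg/L = 0.02015 µg/L.

0.0201 µg/L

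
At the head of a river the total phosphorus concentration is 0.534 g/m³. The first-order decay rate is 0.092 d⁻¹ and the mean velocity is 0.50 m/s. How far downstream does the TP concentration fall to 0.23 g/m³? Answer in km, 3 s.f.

396 km

From C = C₀·e^(−kt), t = ln(C₀/C)/k = ln(0.534/0.23)/0.092 = 0.8423/0.092 = 9.156 d.
Distance = v·t = 0.50 m/s × 7.91e+05 s = 3.955e+05 m = 395.5 km.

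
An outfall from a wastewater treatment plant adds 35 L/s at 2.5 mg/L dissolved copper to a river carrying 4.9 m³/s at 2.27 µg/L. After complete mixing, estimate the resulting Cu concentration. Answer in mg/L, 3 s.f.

0.0200 mg/L

35 L/s = 0.035 m³/s.
2.27 µg/L = 0.00227 mg/L.
Conservation of mass across the mixing zone: C = (0.035·2.5 + 4.9·0.00227) / (0.035 + 4.9) = 0.09862/4.935 = 0.01998 mg/L.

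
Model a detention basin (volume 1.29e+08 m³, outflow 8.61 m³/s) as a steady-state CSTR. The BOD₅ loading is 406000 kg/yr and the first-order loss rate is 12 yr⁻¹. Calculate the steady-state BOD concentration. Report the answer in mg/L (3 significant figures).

0.223 mg/L

Outflow Q = 8.61 m³/s × 3.156e+07 s/yr = 2.717e+08 m³/yr.
Steady-state CSTR mass balance: W = Q·C + k·V·C, so C = W/(Q + kV).
Q + kV = 2.717e+08 + 12·1.29e+08 = 1.82e+09 m³/yr.
C = 406000/1.82e+09 = 0.0002231 kg/m³ = 0.2231 mg/L.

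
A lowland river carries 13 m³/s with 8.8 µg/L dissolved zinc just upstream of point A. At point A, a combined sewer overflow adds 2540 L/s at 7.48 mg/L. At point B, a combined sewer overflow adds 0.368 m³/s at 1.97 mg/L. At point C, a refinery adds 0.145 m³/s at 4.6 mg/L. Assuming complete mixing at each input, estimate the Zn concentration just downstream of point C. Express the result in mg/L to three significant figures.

8.8 µg/L = 0.0088 mg/L.
2540 L/s = 2.54 m³/s.
After input A: C = (13·0.0088 + 2.54·7.48) / 15.54 = 1.23 mg/L.
After input B: C = (15.54·1.23 + 0.368·1.97) / 15.91 = 1.247 mg/L.
After input C: C = (15.91·1.247 + 0.145·4.6) / 16.05 = 1.277 mg/L.

1.28 mg/L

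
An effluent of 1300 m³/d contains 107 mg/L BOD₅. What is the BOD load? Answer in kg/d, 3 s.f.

1300 m³/d = 0.01505 m³/s.
Mass flux = Q·C = 0.01505 m³/s × 107 g/m³ = 1.61 g/s.
= 1.61 g/s × 86.4 = 139.1 kg/d.

139 kg/d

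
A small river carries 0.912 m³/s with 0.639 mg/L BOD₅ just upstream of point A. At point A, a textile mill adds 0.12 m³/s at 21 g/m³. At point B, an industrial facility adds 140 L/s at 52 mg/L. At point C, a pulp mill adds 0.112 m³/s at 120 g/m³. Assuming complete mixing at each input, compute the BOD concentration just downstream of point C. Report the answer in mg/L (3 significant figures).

After input A: C = (0.912·0.639 + 0.12·21) / 1.032 = 3.007 mg/L.
140 L/s = 0.14 m³/s.
After input B: C = (1.032·3.007 + 0.14·52) / 1.172 = 8.859 mg/L.
After input C: C = (1.172·8.859 + 0.112·120) / 1.284 = 18.55 mg/L.

18.6 mg/L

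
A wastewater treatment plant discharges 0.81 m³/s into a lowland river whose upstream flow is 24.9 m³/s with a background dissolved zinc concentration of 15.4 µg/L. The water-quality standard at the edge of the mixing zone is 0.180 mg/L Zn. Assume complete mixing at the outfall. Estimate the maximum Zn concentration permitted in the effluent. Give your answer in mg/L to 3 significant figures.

5.24 mg/L

15.4 µg/L = 0.0154 mg/L.
Mass balance: 0.18·25.71 = 0.81·Cₑ + 24.9·0.0154.
Cₑ = (4.628 − 0.3835) / 0.81 = 5.24 mg/L.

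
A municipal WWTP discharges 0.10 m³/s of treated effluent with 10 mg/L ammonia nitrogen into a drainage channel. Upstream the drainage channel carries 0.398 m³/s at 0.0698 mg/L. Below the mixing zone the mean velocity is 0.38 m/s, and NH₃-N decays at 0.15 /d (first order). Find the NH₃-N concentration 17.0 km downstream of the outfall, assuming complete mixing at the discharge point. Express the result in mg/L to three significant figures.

After complete mixing, C₀ = (0.1·10 + 0.398·0.0698) / 0.498 = 2.064 mg/L.
Travel time t = 1.7e+04 m / 0.38 m/s = 4.474e+04 s = 0.5178 d.
C = 2.064·exp(−0.15·0.5178) = 2.064·0.9253 = 1.91 mg/L.

1.91 mg/L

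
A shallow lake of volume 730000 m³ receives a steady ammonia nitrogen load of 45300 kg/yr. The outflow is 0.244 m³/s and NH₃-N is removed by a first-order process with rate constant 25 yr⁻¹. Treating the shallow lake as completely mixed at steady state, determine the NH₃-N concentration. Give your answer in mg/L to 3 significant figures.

Outflow Q = 0.244 m³/s × 3.156e+07 s/yr = 7.7e+06 m³/yr.
Steady-state CSTR mass balance: W = Q·C + k·V·C, so C = W/(Q + kV).
Q + kV = 7.7e+06 + 25·730000 = 2.595e+07 m³/yr.
C = 45300/2.595e+07 = 0.001746 kg/m³ = 1.746 mg/L.

1.75 mg/L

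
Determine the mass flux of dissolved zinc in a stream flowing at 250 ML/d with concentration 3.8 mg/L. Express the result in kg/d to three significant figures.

950 kg/d

250 ML/d = 2.894 m³/s.
Mass flux = Q·C = 2.894 m³/s × 3.8 g/m³ = 11 g/s.
= 11 g/s × 86.4 = 950 kg/d.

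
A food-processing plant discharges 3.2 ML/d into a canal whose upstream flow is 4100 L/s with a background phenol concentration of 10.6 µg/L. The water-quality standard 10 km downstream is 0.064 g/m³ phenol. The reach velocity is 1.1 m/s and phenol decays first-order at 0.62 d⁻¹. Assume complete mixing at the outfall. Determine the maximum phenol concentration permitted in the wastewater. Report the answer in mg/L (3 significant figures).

6.46 mg/L

3.2 ML/d = 0.03704 m³/s.
4100 L/s = 4.1 m³/s.
10.6 µg/L = 0.0106 mg/L.
Travel time to the compliance point: t = 1e+04/1.1 = 9091 s = 0.1052 d; decay factor exp(−0.62·0.1052) = 0.9368.
So the concentration just after mixing may be at most 0.064/0.9368 = 0.06831 mg/L.
Mass balance: 0.06831·4.137 = 0.03704·Cₑ + 4.1·0.0106.
Cₑ = (0.2826 − 0.04346) / 0.03704 = 6.457 mg/L.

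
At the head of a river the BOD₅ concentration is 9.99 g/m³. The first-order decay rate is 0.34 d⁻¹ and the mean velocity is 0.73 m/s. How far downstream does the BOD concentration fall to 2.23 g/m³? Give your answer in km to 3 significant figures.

278 km

From C = C₀·e^(−kt), t = ln(C₀/C)/k = ln(9.99/2.23)/0.34 = 1.5/0.34 = 4.411 d.
Distance = v·t = 0.73 m/s × 3.811e+05 s = 2.782e+05 m = 278.2 km.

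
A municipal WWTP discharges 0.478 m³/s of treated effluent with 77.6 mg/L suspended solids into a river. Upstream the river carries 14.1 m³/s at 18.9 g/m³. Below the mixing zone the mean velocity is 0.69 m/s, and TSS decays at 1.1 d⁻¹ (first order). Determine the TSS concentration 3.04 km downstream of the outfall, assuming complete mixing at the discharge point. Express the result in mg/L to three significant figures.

After complete mixing, C₀ = (0.478·77.6 + 14.1·18.9) / 14.58 = 20.82 mg/L.
Travel time t = 3040 m / 0.69 m/s = 4406 s = 0.05099 d.
C = 20.82·exp(−1.1·0.05099) = 20.82·0.9455 = 19.69 mg/L.

19.7 mg/L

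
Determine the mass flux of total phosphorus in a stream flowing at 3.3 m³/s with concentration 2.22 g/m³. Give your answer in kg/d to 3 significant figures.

Mass flux = Q·C = 3.3 m³/s × 2.22 g/m³ = 7.326 g/s.
= 7.326 g/s × 86.4 = 633 kg/d.

633 kg/d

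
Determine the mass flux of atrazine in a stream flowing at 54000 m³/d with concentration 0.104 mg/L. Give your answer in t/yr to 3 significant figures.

54000 m³/d = 0.625 m³/s.
Mass flux = Q·C = 0.625 m³/s × 0.104 g/m³ = 0.065 g/s.
= 0.065 g/s × 31.56 = 2.051 t/yr.

2.05 t/yr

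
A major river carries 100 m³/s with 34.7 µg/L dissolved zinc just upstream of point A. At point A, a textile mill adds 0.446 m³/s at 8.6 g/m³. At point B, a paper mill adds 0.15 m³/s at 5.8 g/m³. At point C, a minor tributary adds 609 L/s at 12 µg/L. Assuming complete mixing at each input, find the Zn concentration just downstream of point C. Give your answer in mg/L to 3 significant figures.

0.0809 mg/L

34.7 µg/L = 0.0347 mg/L.
After input A: C = (100·0.0347 + 0.446·8.6) / 100.4 = 0.07273 mg/L.
After input B: C = (100.4·0.07273 + 0.15·5.8) / 100.6 = 0.08127 mg/L.
609 L/s = 0.609 m³/s.
12 µg/L = 0.012 mg/L.
After input C: C = (100.6·0.08127 + 0.609·0.012) / 101.2 = 0.08085 mg/L.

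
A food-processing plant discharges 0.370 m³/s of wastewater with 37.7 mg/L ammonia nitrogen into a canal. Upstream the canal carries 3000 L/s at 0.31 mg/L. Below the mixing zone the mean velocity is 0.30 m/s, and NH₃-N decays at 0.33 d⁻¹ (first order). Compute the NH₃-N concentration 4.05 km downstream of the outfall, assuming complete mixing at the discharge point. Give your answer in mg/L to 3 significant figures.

3000 L/s = 3 m³/s.
After complete mixing, C₀ = (0.37·37.7 + 3·0.31) / 3.37 = 4.415 mg/L.
Travel time t = 4050 m / 0.30 m/s = 1.35e+04 s = 0.1562 d.
C = 4.415·exp(−0.33·0.1562) = 4.415·0.9497 = 4.193 mg/L.

4.19 mg/L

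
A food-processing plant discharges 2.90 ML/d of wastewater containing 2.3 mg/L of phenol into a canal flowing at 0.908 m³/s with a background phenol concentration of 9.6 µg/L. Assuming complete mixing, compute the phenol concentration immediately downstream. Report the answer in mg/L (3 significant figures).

2.90 ML/d = 0.03356 m³/s.
9.6 µg/L = 0.0096 mg/L.
Conservation of mass across the mixing zone: C = (0.03356·2.3 + 0.908·0.0096) / (0.03356 + 0.908) = 0.08592/0.9416 = 0.09125 mg/L.

0.0912 mg/L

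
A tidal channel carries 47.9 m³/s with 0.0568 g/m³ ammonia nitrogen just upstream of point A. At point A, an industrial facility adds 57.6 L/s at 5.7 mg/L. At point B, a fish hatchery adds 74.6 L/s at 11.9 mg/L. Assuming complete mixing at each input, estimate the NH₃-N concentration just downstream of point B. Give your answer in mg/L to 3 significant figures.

57.6 L/s = 0.0576 m³/s.
After input A: C = (47.9·0.0568 + 0.0576·5.7) / 47.96 = 0.06358 mg/L.
74.6 L/s = 0.0746 m³/s.
After input B: C = (47.96·0.06358 + 0.0746·11.9) / 48.03 = 0.08196 mg/L.

0.0820 mg/L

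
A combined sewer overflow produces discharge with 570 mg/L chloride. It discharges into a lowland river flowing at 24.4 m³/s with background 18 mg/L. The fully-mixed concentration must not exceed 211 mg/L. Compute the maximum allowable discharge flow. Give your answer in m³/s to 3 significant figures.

13.1 m³/s

Mass balance at complete mixing: C_std·(Q_w + Q_r) = Q_w·C_e + Q_r·C_b.
Rearranging, Q_w = Q_r·(C_std − C_b)/(C_e − C_std) = 24.4·(211 − 18) / (570 − 211) = 13.12 m³/s.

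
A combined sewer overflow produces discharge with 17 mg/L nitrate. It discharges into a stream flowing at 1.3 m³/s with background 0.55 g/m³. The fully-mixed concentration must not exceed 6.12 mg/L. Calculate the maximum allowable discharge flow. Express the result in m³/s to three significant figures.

Mass balance at complete mixing: C_std·(Q_w + Q_r) = Q_w·C_e + Q_r·C_b.
Rearranging, Q_w = Q_r·(C_std − C_b)/(C_e − C_std) = 1.3·(6.12 − 0.55) / (17 − 6.12) = 0.6655 m³/s.

0.666 m³/s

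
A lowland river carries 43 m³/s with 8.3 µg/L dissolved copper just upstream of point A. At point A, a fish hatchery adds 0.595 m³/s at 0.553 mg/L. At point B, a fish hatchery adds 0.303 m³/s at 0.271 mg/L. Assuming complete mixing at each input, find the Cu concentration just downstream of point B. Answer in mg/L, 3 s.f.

0.0175 mg/L

8.3 µg/L = 0.0083 mg/L.
After input A: C = (43·0.0083 + 0.595·0.553) / 43.59 = 0.01573 mg/L.
After input B: C = (43.59·0.01573 + 0.303·0.271) / 43.9 = 0.0175 mg/L.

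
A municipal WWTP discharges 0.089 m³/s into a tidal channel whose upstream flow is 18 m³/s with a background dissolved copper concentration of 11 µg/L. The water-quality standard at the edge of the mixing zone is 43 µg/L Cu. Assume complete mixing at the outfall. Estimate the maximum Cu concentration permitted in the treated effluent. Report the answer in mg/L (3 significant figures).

11 µg/L = 0.011 mg/L.
43 µg/L = 0.043 mg/L.
Mass balance: 0.043·18.09 = 0.089·Cₑ + 18·0.011.
Cₑ = (0.7778 − 0.198) / 0.089 = 6.515 mg/L.

6.51 mg/L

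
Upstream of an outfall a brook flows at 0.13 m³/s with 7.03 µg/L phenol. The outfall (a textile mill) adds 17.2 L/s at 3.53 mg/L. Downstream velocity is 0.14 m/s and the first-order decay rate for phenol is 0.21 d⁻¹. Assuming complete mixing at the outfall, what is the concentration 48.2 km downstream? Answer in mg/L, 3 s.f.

17.2 L/s = 0.0172 m³/s.
7.03 µg/L = 0.00703 mg/L.
After complete mixing, C₀ = (0.0172·3.53 + 0.13·0.00703) / 0.1472 = 0.4187 mg/L.
Travel time t = 4.82e+04 m / 0.14 m/s = 3.443e+05 s = 3.985 d.
C = 0.4187·exp(−0.21·3.985) = 0.4187·0.4331 = 0.1813 mg/L.

0.181 mg/L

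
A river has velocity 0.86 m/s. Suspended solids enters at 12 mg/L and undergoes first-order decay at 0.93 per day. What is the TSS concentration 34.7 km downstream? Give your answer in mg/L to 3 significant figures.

Travel time t = 34.7 km / 0.86 m/s = 3.47e+04/0.86 = 4.035e+04 s = 0.467 d.
First-order decay: C = 12·exp(−0.93·0.467) = 12·0.6477 = 7.773 mg/L.

7.77 mg/L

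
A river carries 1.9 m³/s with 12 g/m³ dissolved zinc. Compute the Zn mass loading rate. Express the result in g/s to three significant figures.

Mass flux = Q·C = 1.9 m³/s × 12 g/m³ = 22.8 g/s.

22.8 g/s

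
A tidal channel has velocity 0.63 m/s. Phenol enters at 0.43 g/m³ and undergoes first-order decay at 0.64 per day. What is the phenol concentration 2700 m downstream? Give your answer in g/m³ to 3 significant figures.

0.417 g/m³

Travel time t = 2700 m / 0.63 m/s = 2700/0.63 = 4286 s = 0.0496 d.
First-order decay: C = 0.43·exp(−0.64·0.0496) = 0.43·0.9688 = 0.4166 g/m³.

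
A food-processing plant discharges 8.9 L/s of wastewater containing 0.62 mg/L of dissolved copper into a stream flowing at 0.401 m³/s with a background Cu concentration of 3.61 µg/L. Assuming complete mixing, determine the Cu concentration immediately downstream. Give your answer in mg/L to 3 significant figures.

8.9 L/s = 0.0089 m³/s.
3.61 µg/L = 0.00361 mg/L.
Flow-weighted mixing gives C = (0.0089·0.62 + 0.401·0.00361) / (0.0089 + 0.401) = 0.006966/0.4099 = 0.01699 mg/L.

0.0170 mg/L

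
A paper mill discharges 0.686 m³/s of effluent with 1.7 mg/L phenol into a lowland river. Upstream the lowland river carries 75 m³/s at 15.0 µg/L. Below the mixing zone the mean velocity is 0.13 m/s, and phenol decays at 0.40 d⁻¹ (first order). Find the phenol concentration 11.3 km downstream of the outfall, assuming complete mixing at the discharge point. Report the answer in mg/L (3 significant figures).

0.0202 mg/L

15.0 µg/L = 0.015 mg/L.
After complete mixing, C₀ = (0.686·1.7 + 75·0.015) / 75.69 = 0.03027 mg/L.
Travel time t = 1.13e+04 m / 0.13 m/s = 8.692e+04 s = 1.006 d.
C = 0.03027·exp(−0.40·1.006) = 0.03027·0.6687 = 0.02024 mg/L.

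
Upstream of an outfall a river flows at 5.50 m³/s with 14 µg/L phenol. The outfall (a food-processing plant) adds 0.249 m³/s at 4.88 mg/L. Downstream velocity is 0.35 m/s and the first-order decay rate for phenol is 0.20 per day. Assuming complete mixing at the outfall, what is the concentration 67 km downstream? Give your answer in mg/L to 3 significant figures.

0.144 mg/L

14 µg/L = 0.014 mg/L.
After complete mixing, C₀ = (0.249·4.88 + 5.5·0.014) / 5.749 = 0.2248 mg/L.
Travel time t = 6.7e+04 m / 0.35 m/s = 1.914e+05 s = 2.216 d.
C = 0.2248·exp(−0.20·2.216) = 0.2248·0.642 = 0.1443 mg/L.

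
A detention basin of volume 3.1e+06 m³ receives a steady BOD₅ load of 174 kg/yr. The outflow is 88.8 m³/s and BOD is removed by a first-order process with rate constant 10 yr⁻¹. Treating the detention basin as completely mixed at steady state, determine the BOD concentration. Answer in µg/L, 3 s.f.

Outflow Q = 88.8 m³/s × 3.156e+07 s/yr = 2.802e+09 m³/yr.
Steady-state CSTR mass balance: W = Q·C + k·V·C, so C = W/(Q + kV).
Q + kV = 2.802e+09 + 10·3.1e+06 = 2.833e+09 m³/yr.
C = 174/2.833e+09 = 6.141e-08 kg/m³ = 6.141e-05 mg/L = 0.06141 µg/L.

0.0614 µg/L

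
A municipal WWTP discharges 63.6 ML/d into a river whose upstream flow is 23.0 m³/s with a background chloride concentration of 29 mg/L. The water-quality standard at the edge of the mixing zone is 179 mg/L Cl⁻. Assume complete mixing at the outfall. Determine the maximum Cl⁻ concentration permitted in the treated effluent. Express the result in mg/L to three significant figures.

63.6 ML/d = 0.7361 m³/s.
Mass balance: 179·23.74 = 0.7361·Cₑ + 23·29.
Cₑ = (4249 − 667) / 0.7361 = 4866 mg/L.

4870 mg/L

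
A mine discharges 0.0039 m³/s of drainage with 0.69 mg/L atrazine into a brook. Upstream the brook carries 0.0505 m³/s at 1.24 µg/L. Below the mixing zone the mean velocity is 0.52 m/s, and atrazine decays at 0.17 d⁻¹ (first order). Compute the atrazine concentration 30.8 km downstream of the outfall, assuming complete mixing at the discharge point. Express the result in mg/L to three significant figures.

0.0450 mg/L

1.24 µg/L = 0.00124 mg/L.
After complete mixing, C₀ = (0.0039·0.69 + 0.0505·0.00124) / 0.0544 = 0.05062 mg/L.
Travel time t = 3.08e+04 m / 0.52 m/s = 5.923e+04 s = 0.6855 d.
C = 0.05062·exp(−0.17·0.6855) = 0.05062·0.89 = 0.04505 mg/L.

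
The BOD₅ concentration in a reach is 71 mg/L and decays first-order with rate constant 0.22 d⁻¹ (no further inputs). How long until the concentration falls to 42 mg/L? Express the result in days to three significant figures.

2.39 d

t = ln(C₀/C)/k = ln(71/42)/0.22 = 0.525/0.22 = 2.386 d.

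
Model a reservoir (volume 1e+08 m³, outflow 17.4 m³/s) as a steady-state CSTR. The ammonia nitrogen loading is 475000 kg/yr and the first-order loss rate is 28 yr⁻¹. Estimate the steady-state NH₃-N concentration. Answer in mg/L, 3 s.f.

Outflow Q = 17.4 m³/s × 3.156e+07 s/yr = 5.491e+08 m³/yr.
Steady-state CSTR mass balance: W = Q·C + k·V·C, so C = W/(Q + kV).
Q + kV = 5.491e+08 + 28·1e+08 = 3.349e+09 m³/yr.
C = 475000/3.349e+09 = 0.0001418 kg/m³ = 0.1418 mg/L.

0.142 mg/L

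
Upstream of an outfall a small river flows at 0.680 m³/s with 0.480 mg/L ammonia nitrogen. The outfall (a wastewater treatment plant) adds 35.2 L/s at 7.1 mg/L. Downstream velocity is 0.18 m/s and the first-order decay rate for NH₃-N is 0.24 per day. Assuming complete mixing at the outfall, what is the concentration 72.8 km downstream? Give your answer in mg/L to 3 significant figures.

0.262 mg/L

35.2 L/s = 0.0352 m³/s.
After complete mixing, C₀ = (0.0352·7.1 + 0.68·0.48) / 0.7152 = 0.8058 mg/L.
Travel time t = 7.28e+04 m / 0.18 m/s = 4.044e+05 s = 4.681 d.
C = 0.8058·exp(−0.24·4.681) = 0.8058·0.3252 = 0.262 mg/L.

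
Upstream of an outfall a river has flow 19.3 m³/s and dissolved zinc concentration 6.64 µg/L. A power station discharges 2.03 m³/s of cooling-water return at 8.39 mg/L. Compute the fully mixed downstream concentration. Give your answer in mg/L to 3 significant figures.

6.64 µg/L = 0.00664 mg/L.
By mass balance at complete mixing, C = (2.03·8.39 + 19.3·0.00664) / (2.03 + 19.3) = 17.16/21.33 = 0.8045 mg/L.

0.804 mg/L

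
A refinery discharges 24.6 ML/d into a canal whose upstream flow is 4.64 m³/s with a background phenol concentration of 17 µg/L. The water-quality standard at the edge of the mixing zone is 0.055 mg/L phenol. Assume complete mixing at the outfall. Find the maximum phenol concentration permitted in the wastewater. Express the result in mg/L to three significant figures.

24.6 ML/d = 0.2847 m³/s.
17 µg/L = 0.017 mg/L.
Mass balance: 0.055·4.925 = 0.2847·Cₑ + 4.64·0.017.
Cₑ = (0.2709 − 0.07888) / 0.2847 = 0.6743 mg/L.

0.674 mg/L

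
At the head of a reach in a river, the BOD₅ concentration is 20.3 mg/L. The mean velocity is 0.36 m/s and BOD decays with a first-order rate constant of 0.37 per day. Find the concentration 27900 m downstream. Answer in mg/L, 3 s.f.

14.6 mg/L

Travel time t = 27900 m / 0.36 m/s = 2.79e+04/0.36 = 7.75e+04 s = 0.897 d.
First-order decay: C = 20.3·exp(−0.37·0.897) = 20.3·0.7176 = 14.57 mg/L.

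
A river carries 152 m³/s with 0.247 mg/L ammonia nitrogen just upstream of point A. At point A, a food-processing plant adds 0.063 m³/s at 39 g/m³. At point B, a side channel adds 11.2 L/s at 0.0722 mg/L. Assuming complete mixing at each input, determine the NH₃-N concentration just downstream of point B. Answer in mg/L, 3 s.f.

0.263 mg/L

After input A: C = (152·0.247 + 0.063·39) / 152.1 = 0.2631 mg/L.
11.2 L/s = 0.0112 m³/s.
After input B: C = (152.1·0.2631 + 0.0112·0.0722) / 152.1 = 0.263 mg/L.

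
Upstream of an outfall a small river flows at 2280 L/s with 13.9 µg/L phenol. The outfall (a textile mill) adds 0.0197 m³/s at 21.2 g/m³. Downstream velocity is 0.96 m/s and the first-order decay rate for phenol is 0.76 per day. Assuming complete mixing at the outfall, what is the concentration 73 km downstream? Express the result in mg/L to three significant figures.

0.100 mg/L

2280 L/s = 2.28 m³/s.
13.9 µg/L = 0.0139 mg/L.
After complete mixing, C₀ = (0.0197·21.2 + 2.28·0.0139) / 2.3 = 0.1954 mg/L.
Travel time t = 7.3e+04 m / 0.96 m/s = 7.604e+04 s = 0.8801 d.
C = 0.1954·exp(−0.76·0.8801) = 0.1954·0.5123 = 0.1001 mg/L.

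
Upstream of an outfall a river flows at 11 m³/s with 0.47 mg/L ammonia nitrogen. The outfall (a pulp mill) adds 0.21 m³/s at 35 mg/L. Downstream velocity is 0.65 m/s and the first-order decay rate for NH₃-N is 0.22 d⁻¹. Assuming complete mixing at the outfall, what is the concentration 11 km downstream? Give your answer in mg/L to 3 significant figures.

After complete mixing, C₀ = (0.21·35 + 11·0.47) / 11.21 = 1.117 mg/L.
Travel time t = 1.1e+04 m / 0.65 m/s = 1.692e+04 s = 0.1959 d.
C = 1.117·exp(−0.22·0.1959) = 1.117·0.9578 = 1.07 mg/L.

1.07 mg/L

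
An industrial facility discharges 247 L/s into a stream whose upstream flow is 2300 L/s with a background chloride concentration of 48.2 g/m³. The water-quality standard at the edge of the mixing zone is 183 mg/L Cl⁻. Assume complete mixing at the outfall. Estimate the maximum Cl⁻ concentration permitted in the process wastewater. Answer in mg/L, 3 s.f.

1440 mg/L

247 L/s = 0.247 m³/s.
2300 L/s = 2.3 m³/s.
Mass balance: 183·2.547 = 0.247·Cₑ + 2.3·48.2.
Cₑ = (466.1 − 110.9) / 0.247 = 1438 mg/L.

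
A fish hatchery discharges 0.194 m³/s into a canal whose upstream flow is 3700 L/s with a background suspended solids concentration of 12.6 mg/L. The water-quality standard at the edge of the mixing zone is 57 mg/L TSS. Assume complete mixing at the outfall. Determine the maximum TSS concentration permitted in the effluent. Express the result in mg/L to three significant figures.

3700 L/s = 3.7 m³/s.
Mass balance: 57·3.894 = 0.194·Cₑ + 3.7·12.6.
Cₑ = (222 − 46.62) / 0.194 = 903.8 mg/L.

904 mg/L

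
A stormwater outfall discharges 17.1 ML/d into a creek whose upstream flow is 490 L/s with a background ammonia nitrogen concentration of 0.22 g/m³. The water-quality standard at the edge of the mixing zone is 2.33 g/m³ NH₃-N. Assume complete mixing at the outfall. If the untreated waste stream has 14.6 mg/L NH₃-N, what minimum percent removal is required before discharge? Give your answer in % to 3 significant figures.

17.1 ML/d = 0.1979 m³/s.
490 L/s = 0.49 m³/s.
Mass balance: 2.33·0.6879 = 0.1979·Cₑ + 0.49·0.22.
Cₑ = (1.603 − 0.1078) / 0.1979 = 7.554 mg/L.
Required removal = 1 − 7.554/14.6 = 48.26 %.

48.3 %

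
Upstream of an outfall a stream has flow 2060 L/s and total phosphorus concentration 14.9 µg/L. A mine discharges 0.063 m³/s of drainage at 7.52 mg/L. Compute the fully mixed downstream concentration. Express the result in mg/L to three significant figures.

0.238 mg/L

2060 L/s = 2.06 m³/s.
14.9 µg/L = 0.0149 mg/L.
By mass balance at complete mixing, C = (0.063·7.52 + 2.06·0.0149) / (0.063 + 2.06) = 0.5045/2.123 = 0.2376 mg/L.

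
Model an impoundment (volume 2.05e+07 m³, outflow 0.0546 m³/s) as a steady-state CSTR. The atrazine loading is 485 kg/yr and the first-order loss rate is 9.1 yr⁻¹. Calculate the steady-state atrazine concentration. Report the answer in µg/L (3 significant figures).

Outflow Q = 0.0546 m³/s × 3.156e+07 s/yr = 1.723e+06 m³/yr.
Steady-state CSTR mass balance: W = Q·C + k·V·C, so C = W/(Q + kV).
Q + kV = 1.723e+06 + 9.1·2.05e+07 = 1.883e+08 m³/yr.
C = 485/1.883e+08 = 2.576e-06 kg/m³ = 0.002576 mg/L = 2.576 µg/L.

2.58 µg/L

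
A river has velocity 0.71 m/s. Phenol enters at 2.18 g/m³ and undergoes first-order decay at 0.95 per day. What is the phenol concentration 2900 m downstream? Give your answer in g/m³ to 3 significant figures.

Travel time t = 2900 m / 0.71 m/s = 2900/0.71 = 4085 s = 0.04727 d.
First-order decay: C = 2.18·exp(−0.95·0.04727) = 2.18·0.9561 = 2.084 g/m³.

2.08 g/m³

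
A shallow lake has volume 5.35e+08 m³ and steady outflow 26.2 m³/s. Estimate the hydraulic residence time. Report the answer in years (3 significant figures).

Q = 26.2 m³/s × 3.156e+07 s/yr = 8.268e+08 m³/yr.
Hydraulic residence time τ = V/Q = 5.35e+08/8.268e+08 = 0.6471 yr.

0.647 yr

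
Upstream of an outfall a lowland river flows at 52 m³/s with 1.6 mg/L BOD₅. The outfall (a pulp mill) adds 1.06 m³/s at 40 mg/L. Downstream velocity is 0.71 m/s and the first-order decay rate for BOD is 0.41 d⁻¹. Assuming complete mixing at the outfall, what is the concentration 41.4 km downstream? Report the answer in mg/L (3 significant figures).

After complete mixing, C₀ = (1.06·40 + 52·1.6) / 53.06 = 2.367 mg/L.
Travel time t = 4.14e+04 m / 0.71 m/s = 5.831e+04 s = 0.6749 d.
C = 2.367·exp(−0.41·0.6749) = 2.367·0.7583 = 1.795 mg/L.

1.79 mg/L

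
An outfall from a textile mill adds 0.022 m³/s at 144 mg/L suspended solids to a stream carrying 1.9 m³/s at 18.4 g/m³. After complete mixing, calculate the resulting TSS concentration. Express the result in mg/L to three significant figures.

By mass balance at complete mixing, C = (0.022·144 + 1.9·18.4) / (0.022 + 1.9) = 38.13/1.922 = 19.84 mg/L.

19.8 mg/L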